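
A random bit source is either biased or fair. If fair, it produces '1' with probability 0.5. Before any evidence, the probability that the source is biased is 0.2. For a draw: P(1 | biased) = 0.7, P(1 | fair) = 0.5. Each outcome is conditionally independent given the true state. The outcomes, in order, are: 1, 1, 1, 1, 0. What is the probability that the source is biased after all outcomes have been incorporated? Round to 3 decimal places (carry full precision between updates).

After '1': P(biased) = 0.7·0.2000 / (0.7·0.2000 + 0.5·0.8000) ≈ 0.2593
After '1': P(biased) = 0.7·0.2593 / (0.7·0.2593 + 0.5·0.7407) ≈ 0.3289
After '1': P(biased) = 0.7·0.3289 / (0.7·0.3289 + 0.5·0.6711) ≈ 0.4069
After '1': P(biased) = 0.7·0.4069 / (0.7·0.4069 + 0.5·0.5931) ≈ 0.4899
After '0': P(biased) = 0.3·0.4899 / (0.3·0.4899 + 0.5·0.5101) ≈ 0.3656

0.366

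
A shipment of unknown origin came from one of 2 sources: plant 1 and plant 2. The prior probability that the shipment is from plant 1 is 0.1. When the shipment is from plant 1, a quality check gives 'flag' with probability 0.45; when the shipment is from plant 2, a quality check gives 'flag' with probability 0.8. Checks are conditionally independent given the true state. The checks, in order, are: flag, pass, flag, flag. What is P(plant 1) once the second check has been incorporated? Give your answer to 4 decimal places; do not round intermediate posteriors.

After 'flag': P(plant 1) = 0.45·0.1000 / (0.45·0.1000 + 0.8·0.9000) ≈ 0.0588
After 'pass': P(plant 1) = 0.55·0.0588 / (0.55·0.0588 + 0.2·0.9412) ≈ 0.1467

0.1467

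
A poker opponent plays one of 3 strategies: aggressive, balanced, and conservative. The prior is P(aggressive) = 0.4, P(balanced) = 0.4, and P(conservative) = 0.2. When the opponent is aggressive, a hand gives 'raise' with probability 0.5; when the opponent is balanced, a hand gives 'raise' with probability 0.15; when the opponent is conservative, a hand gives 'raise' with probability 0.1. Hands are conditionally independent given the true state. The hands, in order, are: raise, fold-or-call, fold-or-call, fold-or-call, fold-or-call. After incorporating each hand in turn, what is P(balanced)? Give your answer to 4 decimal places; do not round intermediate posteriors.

0.5500

After 'raise': normaliser = 0.5·0.4000 + 0.15·0.4000 + 0.1·0.2000; P(aggressive) ≈ 0.7143, P(balanced) ≈ 0.2143, P(conservative) ≈ 0.0714
After 'fold-or-call': normaliser = 0.5·0.7143 + 0.85·0.2143 + 0.9·0.0714; P(aggressive) ≈ 0.5917, P(balanced) ≈ 0.3018, P(conservative) ≈ 0.1065
After 'fold-or-call': normaliser = 0.5·0.5917 + 0.85·0.3018 + 0.9·0.1065; P(aggressive) ≈ 0.4564, P(balanced) ≈ 0.3957, P(conservative) ≈ 0.1479
After 'fold-or-call': normaliser = 0.5·0.4564 + 0.85·0.3957 + 0.9·0.1479; P(aggressive) ≈ 0.3271, P(balanced) ≈ 0.4821, P(conservative) ≈ 0.1908
After 'fold-or-call': normaliser = 0.5·0.3271 + 0.85·0.4821 + 0.9·0.1908; P(aggressive) ≈ 0.2195, P(balanced) ≈ 0.5500, P(conservative) ≈ 0.2304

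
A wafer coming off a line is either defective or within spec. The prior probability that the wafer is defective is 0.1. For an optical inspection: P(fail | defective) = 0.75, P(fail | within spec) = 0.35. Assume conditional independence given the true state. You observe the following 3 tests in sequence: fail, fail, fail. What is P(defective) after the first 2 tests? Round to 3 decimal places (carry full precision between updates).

0.338

After 'fail': P(defective) = 0.75·0.1000 / (0.75·0.1000 + 0.35·0.9000) ≈ 0.1923
After 'fail': P(defective) = 0.75·0.1923 / (0.75·0.1923 + 0.35·0.8077) ≈ 0.3378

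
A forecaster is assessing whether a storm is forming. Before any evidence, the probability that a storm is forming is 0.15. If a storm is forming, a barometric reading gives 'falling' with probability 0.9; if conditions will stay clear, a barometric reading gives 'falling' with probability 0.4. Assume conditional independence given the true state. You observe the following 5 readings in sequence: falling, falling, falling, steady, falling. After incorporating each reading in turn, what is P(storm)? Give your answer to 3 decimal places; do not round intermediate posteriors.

After 'falling': P(storm) = 0.9·0.1500 / (0.9·0.1500 + 0.4·0.8500) ≈ 0.2842
After 'falling': P(storm) = 0.9·0.2842 / (0.9·0.2842 + 0.4·0.7158) ≈ 0.4718
After 'falling': P(storm) = 0.9·0.4718 / (0.9·0.4718 + 0.4·0.5282) ≈ 0.6678
After 'steady': P(storm) = 0.1·0.6678 / (0.1·0.6678 + 0.6·0.3322) ≈ 0.2509
After 'falling': P(storm) = 0.9·0.2509 / (0.9·0.2509 + 0.4·0.7491) ≈ 0.4298

0.430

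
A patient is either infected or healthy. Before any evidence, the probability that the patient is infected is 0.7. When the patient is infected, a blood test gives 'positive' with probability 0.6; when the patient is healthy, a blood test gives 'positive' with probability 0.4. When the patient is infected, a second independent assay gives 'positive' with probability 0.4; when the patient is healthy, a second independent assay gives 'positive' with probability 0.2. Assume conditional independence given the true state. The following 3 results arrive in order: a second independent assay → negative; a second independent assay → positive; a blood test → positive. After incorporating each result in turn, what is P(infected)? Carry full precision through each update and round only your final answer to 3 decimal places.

Each posterior becomes the prior for the next update.
After a second independent assay='negative': P(infected) = 0.6·0.7000 / (0.6·0.7000 + 0.8·0.3000) ≈ 0.6364
After a second independent assay='positive': P(infected) = 0.4·0.6364 / (0.4·0.6364 + 0.2·0.3636) ≈ 0.7778
After a blood test='positive': P(infected) = 0.6·0.7778 / (0.6·0.7778 + 0.4·0.2222) ≈ 0.8400

0.840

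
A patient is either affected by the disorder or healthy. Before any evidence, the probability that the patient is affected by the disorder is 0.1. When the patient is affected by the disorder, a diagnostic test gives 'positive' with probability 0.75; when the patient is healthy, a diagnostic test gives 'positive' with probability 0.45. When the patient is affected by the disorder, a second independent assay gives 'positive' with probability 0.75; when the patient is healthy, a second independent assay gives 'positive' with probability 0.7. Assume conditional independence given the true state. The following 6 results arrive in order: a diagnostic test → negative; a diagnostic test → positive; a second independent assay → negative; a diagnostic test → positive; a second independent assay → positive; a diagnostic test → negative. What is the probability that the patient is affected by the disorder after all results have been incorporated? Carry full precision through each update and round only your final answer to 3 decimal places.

After a diagnostic test='negative': P(affected) = 0.25·0.1000 / (0.25·0.1000 + 0.55·0.9000) ≈ 0.0481
After a diagnostic test='positive': P(affected) = 0.75·0.0481 / (0.75·0.0481 + 0.45·0.9519) ≈ 0.0776
After a second independent assay='negative': P(affected) = 0.25·0.0776 / (0.25·0.0776 + 0.3·0.9224) ≈ 0.0655
After a diagnostic test='positive': P(affected) = 0.75·0.0655 / (0.75·0.0655 + 0.45·0.9345) ≈ 0.1047
After a second independent assay='positive': P(affected) = 0.75·0.1047 / (0.75·0.1047 + 0.7·0.8953) ≈ 0.1113
After a diagnostic test='negative': P(affected) = 0.25·0.1113 / (0.25·0.1113 + 0.55·0.8887) ≈ 0.0539

0.054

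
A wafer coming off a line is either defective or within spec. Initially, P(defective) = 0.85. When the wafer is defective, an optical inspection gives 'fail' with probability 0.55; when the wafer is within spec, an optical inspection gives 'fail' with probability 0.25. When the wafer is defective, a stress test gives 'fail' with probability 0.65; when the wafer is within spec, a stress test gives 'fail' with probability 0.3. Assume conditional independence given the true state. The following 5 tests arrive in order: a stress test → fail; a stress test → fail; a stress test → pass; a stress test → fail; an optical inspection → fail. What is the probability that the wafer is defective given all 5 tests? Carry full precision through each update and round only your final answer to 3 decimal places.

After a stress test='fail': P(defective) = 0.65·0.8500 / (0.65·0.8500 + 0.3·0.1500) ≈ 0.9247
After a stress test='fail': P(defective) = 0.65·0.9247 / (0.65·0.9247 + 0.3·0.0753) ≈ 0.9638
After a stress test='pass': P(defective) = 0.35·0.9638 / (0.35·0.9638 + 0.7·0.0362) ≈ 0.9301
After a stress test='fail': P(defective) = 0.65·0.9301 / (0.65·0.9301 + 0.3·0.0699) ≈ 0.9665
After an optical inspection='fail': P(defective) = 0.55·0.9665 / (0.55·0.9665 + 0.25·0.0335) ≈ 0.9845

0.984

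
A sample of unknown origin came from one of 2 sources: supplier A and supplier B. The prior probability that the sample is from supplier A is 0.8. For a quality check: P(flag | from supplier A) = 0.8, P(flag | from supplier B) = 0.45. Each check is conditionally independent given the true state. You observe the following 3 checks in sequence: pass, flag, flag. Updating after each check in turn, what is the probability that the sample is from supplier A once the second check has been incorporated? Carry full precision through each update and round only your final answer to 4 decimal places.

After 'pass': P(supplier A) = 0.2·0.8000 / (0.2·0.8000 + 0.55·0.2000) ≈ 0.5926
After 'flag': P(supplier A) = 0.8·0.5926 / (0.8·0.5926 + 0.45·0.4074) ≈ 0.7211

0.7211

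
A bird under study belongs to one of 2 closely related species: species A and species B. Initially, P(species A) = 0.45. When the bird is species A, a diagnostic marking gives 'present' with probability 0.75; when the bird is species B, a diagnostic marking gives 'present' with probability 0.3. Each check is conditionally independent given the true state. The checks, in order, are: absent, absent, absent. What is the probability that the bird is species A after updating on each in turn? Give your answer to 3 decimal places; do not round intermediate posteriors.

0.036

After 'absent': P(species A) = 0.25·0.4500 / (0.25·0.4500 + 0.7·0.5500) ≈ 0.2261
After 'absent': P(species A) = 0.25·0.2261 / (0.25·0.2261 + 0.7·0.7739) ≈ 0.0945
After 'absent': P(species A) = 0.25·0.0945 / (0.25·0.0945 + 0.7·0.9055) ≈ 0.0359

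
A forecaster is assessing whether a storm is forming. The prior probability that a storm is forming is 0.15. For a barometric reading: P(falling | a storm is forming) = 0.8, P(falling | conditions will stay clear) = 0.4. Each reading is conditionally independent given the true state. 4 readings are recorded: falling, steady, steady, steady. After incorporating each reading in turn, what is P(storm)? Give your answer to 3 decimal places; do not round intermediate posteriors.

0.013

After 'falling': P(storm) = 0.8·0.1500 / (0.8·0.1500 + 0.4·0.8500) ≈ 0.2609
After 'steady': P(storm) = 0.2·0.2609 / (0.2·0.2609 + 0.6·0.7391) ≈ 0.1053
After 'steady': P(storm) = 0.2·0.1053 / (0.2·0.1053 + 0.6·0.8947) ≈ 0.0377
After 'steady': P(storm) = 0.2·0.0377 / (0.2·0.0377 + 0.6·0.9623) ≈ 0.0129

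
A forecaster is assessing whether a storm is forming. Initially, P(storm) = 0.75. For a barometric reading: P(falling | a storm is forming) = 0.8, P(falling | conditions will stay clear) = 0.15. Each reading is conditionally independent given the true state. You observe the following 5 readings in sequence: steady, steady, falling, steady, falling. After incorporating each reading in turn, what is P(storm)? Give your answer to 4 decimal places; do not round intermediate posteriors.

After 'steady': P(storm) = 0.2·0.7500 / (0.2·0.7500 + 0.85·0.2500) ≈ 0.4138
After 'steady': P(storm) = 0.2·0.4138 / (0.2·0.4138 + 0.85·0.5862) ≈ 0.1424
After 'falling': P(storm) = 0.8·0.1424 / (0.8·0.1424 + 0.15·0.8576) ≈ 0.4697
After 'steady': P(storm) = 0.2·0.4697 / (0.2·0.4697 + 0.85·0.5303) ≈ 0.1725
After 'falling': P(storm) = 0.8·0.1725 / (0.8·0.1725 + 0.15·0.8275) ≈ 0.5264

0.5264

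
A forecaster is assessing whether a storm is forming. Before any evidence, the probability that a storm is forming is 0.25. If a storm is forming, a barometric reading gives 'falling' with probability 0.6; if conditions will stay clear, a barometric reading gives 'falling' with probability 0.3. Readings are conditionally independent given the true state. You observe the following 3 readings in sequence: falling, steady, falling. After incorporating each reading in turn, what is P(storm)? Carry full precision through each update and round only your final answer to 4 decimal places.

0.4324

After 'falling': P(storm) = 0.6·0.2500 / (0.6·0.2500 + 0.3·0.7500) ≈ 0.4000
After 'steady': P(storm) = 0.4·0.4000 / (0.4·0.4000 + 0.7·0.6000) ≈ 0.2759
After 'falling': P(storm) = 0.6·0.2759 / (0.6·0.2759 + 0.3·0.7241) ≈ 0.4324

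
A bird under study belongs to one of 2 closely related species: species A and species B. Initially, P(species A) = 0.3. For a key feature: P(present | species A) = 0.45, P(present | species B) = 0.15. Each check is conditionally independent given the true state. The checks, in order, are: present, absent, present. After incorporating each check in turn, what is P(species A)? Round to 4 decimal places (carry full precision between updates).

After 'present': P(species A) = 0.45·0.3000 / (0.45·0.3000 + 0.15·0.7000) ≈ 0.5625
After 'absent': P(species A) = 0.55·0.5625 / (0.55·0.5625 + 0.85·0.4375) ≈ 0.4541
After 'present': P(species A) = 0.45·0.4541 / (0.45·0.4541 + 0.15·0.5459) ≈ 0.7139

0.7139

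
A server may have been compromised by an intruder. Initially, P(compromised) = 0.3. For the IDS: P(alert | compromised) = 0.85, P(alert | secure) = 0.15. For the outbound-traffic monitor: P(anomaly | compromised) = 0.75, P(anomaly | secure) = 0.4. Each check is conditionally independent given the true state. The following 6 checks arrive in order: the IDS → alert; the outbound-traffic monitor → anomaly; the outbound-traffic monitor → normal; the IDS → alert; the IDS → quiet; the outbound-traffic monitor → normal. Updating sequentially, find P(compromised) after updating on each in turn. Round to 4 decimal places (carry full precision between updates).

Apply Bayes' rule sequentially, carrying P(compromised) forward.
After the IDS='alert': P(compromised) = 0.85·0.3000 / (0.85·0.3000 + 0.15·0.7000) ≈ 0.7083
After the outbound-traffic monitor='anomaly': P(compromised) = 0.75·0.7083 / (0.75·0.7083 + 0.4·0.2917) ≈ 0.8199
After the outbound-traffic monitor='normal': P(compromised) = 0.25·0.8199 / (0.25·0.8199 + 0.6·0.1801) ≈ 0.6549
After the IDS='alert': P(compromised) = 0.85·0.6549 / (0.85·0.6549 + 0.15·0.3451) ≈ 0.9149
After the IDS='quiet': P(compromised) = 0.15·0.9149 / (0.15·0.9149 + 0.85·0.0851) ≈ 0.6549
After the outbound-traffic monitor='normal': P(compromised) = 0.25·0.6549 / (0.25·0.6549 + 0.6·0.3451) ≈ 0.4415

0.4415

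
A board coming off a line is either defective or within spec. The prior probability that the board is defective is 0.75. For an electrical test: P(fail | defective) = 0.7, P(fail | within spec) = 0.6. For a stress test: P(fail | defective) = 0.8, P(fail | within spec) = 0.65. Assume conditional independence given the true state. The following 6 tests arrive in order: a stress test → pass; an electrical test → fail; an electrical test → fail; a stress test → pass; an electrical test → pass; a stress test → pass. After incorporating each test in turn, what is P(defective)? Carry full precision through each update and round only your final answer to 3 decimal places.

0.364

After a stress test='pass': P(defective) = 0.2·0.7500 / (0.2·0.7500 + 0.35·0.2500) ≈ 0.6316
After an electrical test='fail': P(defective) = 0.7·0.6316 / (0.7·0.6316 + 0.6·0.3684) ≈ 0.6667
After an electrical test='fail': P(defective) = 0.7·0.6667 / (0.7·0.6667 + 0.6·0.3333) ≈ 0.7000
After a stress test='pass': P(defective) = 0.2·0.7000 / (0.2·0.7000 + 0.35·0.3000) ≈ 0.5714
After an electrical test='pass': P(defective) = 0.3·0.5714 / (0.3·0.5714 + 0.4·0.4286) ≈ 0.5000
After a stress test='pass': P(defective) = 0.2·0.5000 / (0.2·0.5000 + 0.35·0.5000) ≈ 0.3636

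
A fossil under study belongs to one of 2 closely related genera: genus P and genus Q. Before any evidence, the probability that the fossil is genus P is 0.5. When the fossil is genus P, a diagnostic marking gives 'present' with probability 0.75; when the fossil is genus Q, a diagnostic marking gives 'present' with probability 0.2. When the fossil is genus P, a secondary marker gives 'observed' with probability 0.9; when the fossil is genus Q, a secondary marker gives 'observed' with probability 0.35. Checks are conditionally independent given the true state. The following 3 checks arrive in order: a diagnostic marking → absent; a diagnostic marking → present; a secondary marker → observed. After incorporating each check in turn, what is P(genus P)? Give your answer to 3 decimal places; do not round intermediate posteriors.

After a diagnostic marking='absent': P(genus P) = 0.25·0.5000 / (0.25·0.5000 + 0.8·0.5000) ≈ 0.2381
After a diagnostic marking='present': P(genus P) = 0.75·0.2381 / (0.75·0.2381 + 0.2·0.7619) ≈ 0.5396
After a secondary marker='observed': P(genus P) = 0.9·0.5396 / (0.9·0.5396 + 0.35·0.4604) ≈ 0.7508

0.751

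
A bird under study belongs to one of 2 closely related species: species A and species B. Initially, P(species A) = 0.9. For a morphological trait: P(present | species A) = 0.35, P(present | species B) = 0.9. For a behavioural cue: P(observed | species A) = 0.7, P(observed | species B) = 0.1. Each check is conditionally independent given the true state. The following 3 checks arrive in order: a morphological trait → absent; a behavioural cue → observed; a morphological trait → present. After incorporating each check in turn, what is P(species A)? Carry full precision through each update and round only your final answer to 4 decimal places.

Apply Bayes' rule sequentially, carrying P(species A) forward.
After a morphological trait='absent': P(species A) = 0.65·0.9000 / (0.65·0.9000 + 0.1·0.1000) ≈ 0.9832
After a behavioural cue='observed': P(species A) = 0.7·0.9832 / (0.7·0.9832 + 0.1·0.0168) ≈ 0.9976
After a morphological trait='present': P(species A) = 0.35·0.9976 / (0.35·0.9976 + 0.9·0.0024) ≈ 0.9938

0.9938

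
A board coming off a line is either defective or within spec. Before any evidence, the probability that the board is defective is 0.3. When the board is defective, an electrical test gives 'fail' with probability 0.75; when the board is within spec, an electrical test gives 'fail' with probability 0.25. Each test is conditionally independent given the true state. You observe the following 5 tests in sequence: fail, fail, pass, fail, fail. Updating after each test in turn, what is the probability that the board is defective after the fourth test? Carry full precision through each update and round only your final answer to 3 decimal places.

Each posterior becomes the prior for the next update.
After 'fail': P(defective) = 0.75·0.3000 / (0.75·0.3000 + 0.25·0.7000) ≈ 0.5625
After 'fail': P(defective) = 0.75·0.5625 / (0.75·0.5625 + 0.25·0.4375) ≈ 0.7941
After 'pass': P(defective) = 0.25·0.7941 / (0.25·0.7941 + 0.75·0.2059) ≈ 0.5625
After 'fail': P(defective) = 0.75·0.5625 / (0.75·0.5625 + 0.25·0.4375) ≈ 0.7941

0.794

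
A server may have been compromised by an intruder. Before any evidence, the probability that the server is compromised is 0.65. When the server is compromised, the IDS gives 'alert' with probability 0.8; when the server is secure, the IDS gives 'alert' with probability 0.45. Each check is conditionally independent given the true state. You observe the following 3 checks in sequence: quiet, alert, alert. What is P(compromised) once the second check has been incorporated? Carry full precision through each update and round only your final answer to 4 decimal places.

After 'quiet': P(compromised) = 0.2·0.6500 / (0.2·0.6500 + 0.55·0.3500) ≈ 0.4031
After 'alert': P(compromised) = 0.8·0.4031 / (0.8·0.4031 + 0.45·0.5969) ≈ 0.5456

0.5456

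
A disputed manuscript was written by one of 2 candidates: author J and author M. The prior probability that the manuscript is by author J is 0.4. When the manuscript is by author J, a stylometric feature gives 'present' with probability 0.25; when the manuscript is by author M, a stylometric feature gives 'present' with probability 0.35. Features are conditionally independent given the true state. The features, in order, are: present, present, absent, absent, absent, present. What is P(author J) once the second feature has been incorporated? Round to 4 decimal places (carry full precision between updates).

0.2538

Apply Bayes' rule sequentially, carrying P(author J) forward.
After 'present': P(author J) = 0.25·0.4000 / (0.25·0.4000 + 0.35·0.6000) ≈ 0.3226
After 'present': P(author J) = 0.25·0.3226 / (0.25·0.3226 + 0.35·0.6774) ≈ 0.2538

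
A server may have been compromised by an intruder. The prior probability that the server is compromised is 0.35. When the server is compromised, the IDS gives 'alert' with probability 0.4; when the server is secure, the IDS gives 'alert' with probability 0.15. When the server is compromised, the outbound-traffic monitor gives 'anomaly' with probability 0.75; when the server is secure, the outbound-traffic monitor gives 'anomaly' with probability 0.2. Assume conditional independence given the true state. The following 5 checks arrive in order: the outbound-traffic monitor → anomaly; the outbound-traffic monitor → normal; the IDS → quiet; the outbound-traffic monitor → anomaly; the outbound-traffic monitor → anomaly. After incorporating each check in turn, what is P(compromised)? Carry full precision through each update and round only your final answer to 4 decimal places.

0.8623

After the outbound-traffic monitor='anomaly': P(compromised) = 0.75·0.3500 / (0.75·0.3500 + 0.2·0.6500) ≈ 0.6688
After the outbound-traffic monitor='normal': P(compromised) = 0.25·0.6688 / (0.25·0.6688 + 0.8·0.3312) ≈ 0.3869
After the IDS='quiet': P(compromised) = 0.6·0.3869 / (0.6·0.3869 + 0.85·0.6131) ≈ 0.3082
After the outbound-traffic monitor='anomaly': P(compromised) = 0.75·0.3082 / (0.75·0.3082 + 0.2·0.6918) ≈ 0.6255
After the outbound-traffic monitor='anomaly': P(compromised) = 0.75·0.6255 / (0.75·0.6255 + 0.2·0.3745) ≈ 0.8623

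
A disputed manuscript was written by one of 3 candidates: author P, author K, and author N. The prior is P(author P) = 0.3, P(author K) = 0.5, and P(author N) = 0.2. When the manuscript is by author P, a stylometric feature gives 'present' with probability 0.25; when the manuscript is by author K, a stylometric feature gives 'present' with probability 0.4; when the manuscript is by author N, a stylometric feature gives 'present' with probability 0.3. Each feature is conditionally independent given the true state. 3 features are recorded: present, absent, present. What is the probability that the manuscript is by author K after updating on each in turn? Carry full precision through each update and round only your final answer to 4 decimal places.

Apply Bayes' rule sequentially, carrying P(author K) forward.
After 'present': normaliser = 0.25·0.3000 + 0.4·0.5000 + 0.3·0.2000; P(author P) ≈ 0.2239, P(author K) ≈ 0.5970, P(author N) ≈ 0.1791
After 'absent': normaliser = 0.75·0.2239 + 0.6·0.5970 + 0.7·0.1791; P(author P) ≈ 0.2577, P(author K) ≈ 0.5498, P(author N) ≈ 0.1924
After 'present': normaliser = 0.25·0.2577 + 0.4·0.5498 + 0.3·0.1924; P(author P) ≈ 0.1883, P(author K) ≈ 0.6429, P(author N) ≈ 0.1688

0.6429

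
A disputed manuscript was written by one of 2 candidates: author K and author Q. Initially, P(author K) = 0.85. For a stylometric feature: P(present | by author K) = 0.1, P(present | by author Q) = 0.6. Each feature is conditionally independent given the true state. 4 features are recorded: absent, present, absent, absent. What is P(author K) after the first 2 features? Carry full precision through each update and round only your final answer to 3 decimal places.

After 'absent': P(author K) = 0.9·0.8500 / (0.9·0.8500 + 0.4·0.1500) ≈ 0.9273
After 'present': P(author K) = 0.1·0.9273 / (0.1·0.9273 + 0.6·0.0727) ≈ 0.6800

0.680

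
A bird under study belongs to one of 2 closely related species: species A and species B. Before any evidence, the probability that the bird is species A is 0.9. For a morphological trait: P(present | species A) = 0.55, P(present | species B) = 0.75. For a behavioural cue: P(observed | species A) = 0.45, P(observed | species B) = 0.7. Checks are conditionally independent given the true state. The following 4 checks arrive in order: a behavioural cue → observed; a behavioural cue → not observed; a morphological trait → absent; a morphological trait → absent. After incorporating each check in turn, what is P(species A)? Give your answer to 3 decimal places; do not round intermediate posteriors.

After a behavioural cue='observed': P(species A) = 0.45·0.9000 / (0.45·0.9000 + 0.7·0.1000) ≈ 0.8526
After a behavioural cue='not observed': P(species A) = 0.55·0.8526 / (0.55·0.8526 + 0.3·0.1474) ≈ 0.9138
After a morphological trait='absent': P(species A) = 0.45·0.9138 / (0.45·0.9138 + 0.25·0.0862) ≈ 0.9502
After a morphological trait='absent': P(species A) = 0.45·0.9502 / (0.45·0.9502 + 0.25·0.0498) ≈ 0.9717

0.972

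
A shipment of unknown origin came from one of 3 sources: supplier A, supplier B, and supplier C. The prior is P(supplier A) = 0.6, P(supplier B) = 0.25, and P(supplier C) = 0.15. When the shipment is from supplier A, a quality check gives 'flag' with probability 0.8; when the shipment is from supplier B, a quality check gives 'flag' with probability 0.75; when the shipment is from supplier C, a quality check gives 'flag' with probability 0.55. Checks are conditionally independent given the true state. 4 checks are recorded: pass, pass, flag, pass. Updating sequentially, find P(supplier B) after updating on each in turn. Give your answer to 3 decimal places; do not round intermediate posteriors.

0.205

After 'pass': normaliser = 0.2·0.6000 + 0.25·0.2500 + 0.45·0.1500; P(supplier A) ≈ 0.4800, P(supplier B) ≈ 0.2500, P(supplier C) ≈ 0.2700
After 'pass': normaliser = 0.2·0.4800 + 0.25·0.2500 + 0.45·0.2700; P(supplier A) ≈ 0.3429, P(supplier B) ≈ 0.2232, P(supplier C) ≈ 0.4339
After 'flag': normaliser = 0.8·0.3429 + 0.75·0.2232 + 0.55·0.4339; P(supplier A) ≈ 0.4031, P(supplier B) ≈ 0.2461, P(supplier C) ≈ 0.3508
After 'pass': normaliser = 0.2·0.4031 + 0.25·0.2461 + 0.45·0.3508; P(supplier A) ≈ 0.2688, P(supplier B) ≈ 0.2051, P(supplier C) ≈ 0.5262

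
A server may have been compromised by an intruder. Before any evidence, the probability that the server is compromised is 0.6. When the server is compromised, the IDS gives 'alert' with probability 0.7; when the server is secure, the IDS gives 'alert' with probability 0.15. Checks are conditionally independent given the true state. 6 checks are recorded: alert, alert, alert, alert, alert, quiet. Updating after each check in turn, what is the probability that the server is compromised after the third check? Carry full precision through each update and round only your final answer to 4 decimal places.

0.9935

Apply Bayes' rule sequentially, carrying P(compromised) forward.
After 'alert': P(compromised) = 0.7·0.6000 / (0.7·0.6000 + 0.15·0.4000) ≈ 0.8750
After 'alert': P(compromised) = 0.7·0.8750 / (0.7·0.8750 + 0.15·0.1250) ≈ 0.9703
After 'alert': P(compromised) = 0.7·0.9703 / (0.7·0.9703 + 0.15·0.0297) ≈ 0.9935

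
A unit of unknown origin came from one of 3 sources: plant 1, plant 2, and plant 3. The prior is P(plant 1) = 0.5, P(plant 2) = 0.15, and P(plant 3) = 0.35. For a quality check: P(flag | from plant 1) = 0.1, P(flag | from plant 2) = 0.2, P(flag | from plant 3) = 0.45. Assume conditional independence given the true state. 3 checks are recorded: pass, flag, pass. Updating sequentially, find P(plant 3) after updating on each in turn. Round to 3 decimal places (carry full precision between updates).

0.444

After 'pass': normaliser = 0.9·0.5000 + 0.8·0.1500 + 0.55·0.3500; P(plant 1) ≈ 0.5902, P(plant 2) ≈ 0.1574, P(plant 3) ≈ 0.2525
After 'flag': normaliser = 0.1·0.5902 + 0.2·0.1574 + 0.45·0.2525; P(plant 1) ≈ 0.2892, P(plant 2) ≈ 0.1542, P(plant 3) ≈ 0.5566
After 'pass': normaliser = 0.9·0.2892 + 0.8·0.1542 + 0.55·0.5566; P(plant 1) ≈ 0.3773, P(plant 2) ≈ 0.1789, P(plant 3) ≈ 0.4438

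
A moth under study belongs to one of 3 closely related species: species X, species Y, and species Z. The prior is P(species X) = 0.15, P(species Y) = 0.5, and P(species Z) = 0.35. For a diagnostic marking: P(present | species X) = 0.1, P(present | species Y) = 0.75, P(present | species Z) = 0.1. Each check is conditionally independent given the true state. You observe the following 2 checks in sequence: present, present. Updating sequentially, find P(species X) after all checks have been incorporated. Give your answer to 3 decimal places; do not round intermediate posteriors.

After 'present': normaliser = 0.1·0.1500 + 0.75·0.5000 + 0.1·0.3500; P(species X) ≈ 0.0353, P(species Y) ≈ 0.8824, P(species Z) ≈ 0.0824
After 'present': normaliser = 0.1·0.0353 + 0.75·0.8824 + 0.1·0.0824; P(species X) ≈ 0.0052, P(species Y) ≈ 0.9825, P(species Z) ≈ 0.0122

0.005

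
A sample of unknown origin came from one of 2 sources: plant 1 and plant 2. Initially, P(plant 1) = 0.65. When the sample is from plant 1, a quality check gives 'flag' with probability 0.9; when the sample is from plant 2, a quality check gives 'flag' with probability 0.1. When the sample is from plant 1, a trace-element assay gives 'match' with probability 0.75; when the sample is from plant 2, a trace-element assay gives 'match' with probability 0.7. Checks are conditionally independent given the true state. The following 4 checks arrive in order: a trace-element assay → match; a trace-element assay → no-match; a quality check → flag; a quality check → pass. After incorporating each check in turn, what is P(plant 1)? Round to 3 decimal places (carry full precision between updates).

0.624

After a trace-element assay='match': P(plant 1) = 0.75·0.6500 / (0.75·0.6500 + 0.7·0.3500) ≈ 0.6655
After a trace-element assay='no-match': P(plant 1) = 0.25·0.6655 / (0.25·0.6655 + 0.3·0.3345) ≈ 0.6238
After a quality check='flag': P(plant 1) = 0.9·0.6238 / (0.9·0.6238 + 0.1·0.3762) ≈ 0.9372
After a quality check='pass': P(plant 1) = 0.1·0.9372 / (0.1·0.9372 + 0.9·0.0628) ≈ 0.6238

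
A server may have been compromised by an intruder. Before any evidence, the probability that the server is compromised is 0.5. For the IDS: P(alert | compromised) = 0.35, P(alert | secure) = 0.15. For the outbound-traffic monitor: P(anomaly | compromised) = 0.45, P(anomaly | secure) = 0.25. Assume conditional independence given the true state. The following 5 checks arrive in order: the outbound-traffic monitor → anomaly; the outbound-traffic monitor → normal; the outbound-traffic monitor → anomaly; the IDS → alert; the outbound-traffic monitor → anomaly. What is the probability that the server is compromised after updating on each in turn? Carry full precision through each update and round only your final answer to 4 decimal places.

After the outbound-traffic monitor='anomaly': P(compromised) = 0.45·0.5000 / (0.45·0.5000 + 0.25·0.5000) ≈ 0.6429
After the outbound-traffic monitor='normal': P(compromised) = 0.55·0.6429 / (0.55·0.6429 + 0.75·0.3571) ≈ 0.5690
After the outbound-traffic monitor='anomaly': P(compromised) = 0.45·0.5690 / (0.45·0.5690 + 0.25·0.4310) ≈ 0.7038
After the IDS='alert': P(compromised) = 0.35·0.7038 / (0.35·0.7038 + 0.15·0.2962) ≈ 0.8472
After the outbound-traffic monitor='anomaly': P(compromised) = 0.45·0.8472 / (0.45·0.8472 + 0.25·0.1528) ≈ 0.9089

0.9089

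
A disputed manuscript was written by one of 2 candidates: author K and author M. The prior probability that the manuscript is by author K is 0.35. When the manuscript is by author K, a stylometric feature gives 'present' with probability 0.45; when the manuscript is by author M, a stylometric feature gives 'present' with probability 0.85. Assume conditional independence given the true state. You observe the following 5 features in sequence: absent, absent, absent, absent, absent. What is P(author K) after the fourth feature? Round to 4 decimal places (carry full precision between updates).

0.9898

After 'absent': P(author K) = 0.55·0.3500 / (0.55·0.3500 + 0.15·0.6500) ≈ 0.6638
After 'absent': P(author K) = 0.55·0.6638 / (0.55·0.6638 + 0.15·0.3362) ≈ 0.8786
After 'absent': P(author K) = 0.55·0.8786 / (0.55·0.8786 + 0.15·0.1214) ≈ 0.9637
After 'absent': P(author K) = 0.55·0.9637 / (0.55·0.9637 + 0.15·0.0363) ≈ 0.9898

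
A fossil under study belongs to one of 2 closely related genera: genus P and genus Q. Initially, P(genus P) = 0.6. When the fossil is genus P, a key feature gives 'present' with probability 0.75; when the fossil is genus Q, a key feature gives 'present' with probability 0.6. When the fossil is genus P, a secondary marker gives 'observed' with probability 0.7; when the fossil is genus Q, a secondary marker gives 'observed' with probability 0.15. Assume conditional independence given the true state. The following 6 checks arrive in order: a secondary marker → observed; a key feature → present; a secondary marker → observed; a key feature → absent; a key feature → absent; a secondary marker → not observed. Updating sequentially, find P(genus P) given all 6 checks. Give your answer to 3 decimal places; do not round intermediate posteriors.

Each posterior becomes the prior for the next update.
After a secondary marker='observed': P(genus P) = 0.7·0.6000 / (0.7·0.6000 + 0.15·0.4000) ≈ 0.8750
After a key feature='present': P(genus P) = 0.75·0.8750 / (0.75·0.8750 + 0.6·0.1250) ≈ 0.8974
After a secondary marker='observed': P(genus P) = 0.7·0.8974 / (0.7·0.8974 + 0.15·0.1026) ≈ 0.9761
After a key feature='absent': P(genus P) = 0.25·0.9761 / (0.25·0.9761 + 0.4·0.0239) ≈ 0.9623
After a key feature='absent': P(genus P) = 0.25·0.9623 / (0.25·0.9623 + 0.4·0.0377) ≈ 0.9410
After a secondary marker='not observed': P(genus P) = 0.3·0.9410 / (0.3·0.9410 + 0.85·0.0590) ≈ 0.8492

0.849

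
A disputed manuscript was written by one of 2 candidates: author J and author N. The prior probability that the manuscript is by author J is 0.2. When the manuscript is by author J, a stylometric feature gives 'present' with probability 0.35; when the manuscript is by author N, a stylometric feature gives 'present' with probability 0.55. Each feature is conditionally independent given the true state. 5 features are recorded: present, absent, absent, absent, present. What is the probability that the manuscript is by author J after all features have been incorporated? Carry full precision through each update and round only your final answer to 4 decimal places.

After 'present': P(author J) = 0.35·0.2000 / (0.35·0.2000 + 0.55·0.8000) ≈ 0.1373
After 'absent': P(author J) = 0.65·0.1373 / (0.65·0.1373 + 0.45·0.8627) ≈ 0.1869
After 'absent': P(author J) = 0.65·0.1869 / (0.65·0.1869 + 0.45·0.8131) ≈ 0.2492
After 'absent': P(author J) = 0.65·0.2492 / (0.65·0.2492 + 0.45·0.7508) ≈ 0.3241
After 'present': P(author J) = 0.35·0.3241 / (0.35·0.3241 + 0.55·0.6759) ≈ 0.2338

0.2338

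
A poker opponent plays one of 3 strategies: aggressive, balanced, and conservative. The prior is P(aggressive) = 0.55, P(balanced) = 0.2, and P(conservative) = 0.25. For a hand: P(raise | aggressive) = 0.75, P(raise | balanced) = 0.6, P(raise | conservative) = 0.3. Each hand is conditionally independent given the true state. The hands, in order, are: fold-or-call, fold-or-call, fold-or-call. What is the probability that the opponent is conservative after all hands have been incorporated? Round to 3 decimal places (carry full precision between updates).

0.800

After 'fold-or-call': normaliser = 0.25·0.5500 + 0.4·0.2000 + 0.7·0.2500; P(aggressive) ≈ 0.3503, P(balanced) ≈ 0.2038, P(conservative) ≈ 0.4459
After 'fold-or-call': normaliser = 0.25·0.3503 + 0.4·0.2038 + 0.7·0.4459; P(aggressive) ≈ 0.1820, P(balanced) ≈ 0.1694, P(conservative) ≈ 0.6486
After 'fold-or-call': normaliser = 0.25·0.1820 + 0.4·0.1694 + 0.7·0.6486; P(aggressive) ≈ 0.0802, P(balanced) ≈ 0.1195, P(conservative) ≈ 0.8003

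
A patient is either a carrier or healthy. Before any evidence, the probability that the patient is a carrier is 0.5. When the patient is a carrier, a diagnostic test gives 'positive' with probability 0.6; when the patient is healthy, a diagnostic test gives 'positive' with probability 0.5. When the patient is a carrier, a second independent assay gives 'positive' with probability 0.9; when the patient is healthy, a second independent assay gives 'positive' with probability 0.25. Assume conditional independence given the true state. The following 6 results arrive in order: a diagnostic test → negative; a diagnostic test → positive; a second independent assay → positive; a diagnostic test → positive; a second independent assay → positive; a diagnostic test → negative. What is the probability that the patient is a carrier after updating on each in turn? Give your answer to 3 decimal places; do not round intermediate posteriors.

0.923

After a diagnostic test='negative': P(carrier) = 0.4·0.5000 / (0.4·0.5000 + 0.5·0.5000) ≈ 0.4444
After a diagnostic test='positive': P(carrier) = 0.6·0.4444 / (0.6·0.4444 + 0.5·0.5556) ≈ 0.4898
After a second independent assay='positive': P(carrier) = 0.9·0.4898 / (0.9·0.4898 + 0.25·0.5102) ≈ 0.7756
After a diagnostic test='positive': P(carrier) = 0.6·0.7756 / (0.6·0.7756 + 0.5·0.2244) ≈ 0.8057
After a second independent assay='positive': P(carrier) = 0.9·0.8057 / (0.9·0.8057 + 0.25·0.1943) ≈ 0.9372
After a diagnostic test='negative': P(carrier) = 0.4·0.9372 / (0.4·0.9372 + 0.5·0.0628) ≈ 0.9227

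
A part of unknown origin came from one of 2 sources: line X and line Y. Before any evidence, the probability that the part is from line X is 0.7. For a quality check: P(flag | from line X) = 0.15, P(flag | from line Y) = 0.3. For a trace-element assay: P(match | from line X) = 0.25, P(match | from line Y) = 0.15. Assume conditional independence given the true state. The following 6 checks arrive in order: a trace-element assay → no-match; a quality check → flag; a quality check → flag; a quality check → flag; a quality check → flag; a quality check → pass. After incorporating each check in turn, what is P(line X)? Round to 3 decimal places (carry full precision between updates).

After a trace-element assay='no-match': P(line X) = 0.75·0.7000 / (0.75·0.7000 + 0.85·0.3000) ≈ 0.6731
After a quality check='flag': P(line X) = 0.15·0.6731 / (0.15·0.6731 + 0.3·0.3269) ≈ 0.5072
After a quality check='flag': P(line X) = 0.15·0.5072 / (0.15·0.5072 + 0.3·0.4928) ≈ 0.3398
After a quality check='flag': P(line X) = 0.15·0.3398 / (0.15·0.3398 + 0.3·0.6602) ≈ 0.2047
After a quality check='flag': P(line X) = 0.15·0.2047 / (0.15·0.2047 + 0.3·0.7953) ≈ 0.1140
After a quality check='pass': P(line X) = 0.85·0.1140 / (0.85·0.1140 + 0.7·0.8860) ≈ 0.1351

0.135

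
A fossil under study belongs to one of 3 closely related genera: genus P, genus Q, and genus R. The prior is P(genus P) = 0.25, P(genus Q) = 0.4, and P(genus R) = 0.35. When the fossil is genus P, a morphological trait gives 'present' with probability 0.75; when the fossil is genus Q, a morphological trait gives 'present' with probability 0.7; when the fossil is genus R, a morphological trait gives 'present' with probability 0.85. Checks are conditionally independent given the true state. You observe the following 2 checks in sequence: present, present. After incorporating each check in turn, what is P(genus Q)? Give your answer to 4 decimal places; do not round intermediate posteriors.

0.3325

Each posterior becomes the prior for the next update.
After 'present': normaliser = 0.75·0.2500 + 0.7·0.4000 + 0.85·0.3500; P(genus P) ≈ 0.2451, P(genus Q) ≈ 0.3660, P(genus R) ≈ 0.3889
After 'present': normaliser = 0.75·0.2451 + 0.7·0.3660 + 0.85·0.3889; P(genus P) ≈ 0.2385, P(genus Q) ≈ 0.3325, P(genus R) ≈ 0.4290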